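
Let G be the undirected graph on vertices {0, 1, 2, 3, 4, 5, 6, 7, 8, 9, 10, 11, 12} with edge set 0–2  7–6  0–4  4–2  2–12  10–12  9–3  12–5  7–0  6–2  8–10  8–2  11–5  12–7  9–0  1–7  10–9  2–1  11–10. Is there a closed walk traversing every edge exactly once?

Degrees: 0:4, 1:2, 2:6, 3:1, 4:2, 5:2, 6:2, 7:4, 8:2, 9:3, 10:4, 11:2, 12:4
3, 9 have odd degree; an Eulerian circuit needs every degree to be even, so none exists.

No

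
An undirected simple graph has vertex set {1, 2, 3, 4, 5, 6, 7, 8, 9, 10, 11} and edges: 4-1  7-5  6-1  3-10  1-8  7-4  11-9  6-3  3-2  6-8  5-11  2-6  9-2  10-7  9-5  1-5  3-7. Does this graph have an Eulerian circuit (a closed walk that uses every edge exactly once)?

No

Degrees: 1:4, 2:3, 3:4, 4:2, 5:4, 6:4, 7:4, 8:2, 9:3, 10:2, 11:2
2, 9 have odd degree; an Eulerian circuit needs every degree to be even, so none exists.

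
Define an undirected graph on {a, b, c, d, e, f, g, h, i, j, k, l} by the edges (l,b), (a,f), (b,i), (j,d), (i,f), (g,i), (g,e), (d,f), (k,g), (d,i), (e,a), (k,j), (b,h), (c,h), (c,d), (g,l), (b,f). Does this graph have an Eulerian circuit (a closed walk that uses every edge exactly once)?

Yes

Degrees: a:2, b:4, c:2, d:4, e:2, f:4, g:4, h:2, i:4, j:2, k:2, l:2
All degrees are even and the non-isolated vertices are connected — an Eulerian circuit exists.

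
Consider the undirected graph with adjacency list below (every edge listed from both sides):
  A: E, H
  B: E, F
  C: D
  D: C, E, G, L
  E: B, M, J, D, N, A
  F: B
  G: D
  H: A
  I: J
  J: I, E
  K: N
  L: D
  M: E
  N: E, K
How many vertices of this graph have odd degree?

Degrees: A:2, B:2, C:1, D:4, E:6, F:1, G:1, H:1, I:1, J:2, K:1, L:1, M:1, N:2
Odd-degree vertices: C, F, G, H, I, K, L, M.

8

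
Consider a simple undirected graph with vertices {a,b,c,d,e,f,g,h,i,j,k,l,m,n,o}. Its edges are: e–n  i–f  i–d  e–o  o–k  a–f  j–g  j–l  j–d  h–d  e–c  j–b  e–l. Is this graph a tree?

|V| = 15, |E| = 13.
It is not connected, so it is not a tree.

No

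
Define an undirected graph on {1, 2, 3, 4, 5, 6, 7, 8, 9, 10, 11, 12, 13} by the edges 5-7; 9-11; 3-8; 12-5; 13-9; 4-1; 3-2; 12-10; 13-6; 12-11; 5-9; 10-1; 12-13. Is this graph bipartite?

Yes

Partition the vertices as {3, 4, 5, 10, 11, 13} vs {1, 2, 6, 7, 8, 9, 12}. Each listed edge has one endpoint in each part, so the graph is bipartite.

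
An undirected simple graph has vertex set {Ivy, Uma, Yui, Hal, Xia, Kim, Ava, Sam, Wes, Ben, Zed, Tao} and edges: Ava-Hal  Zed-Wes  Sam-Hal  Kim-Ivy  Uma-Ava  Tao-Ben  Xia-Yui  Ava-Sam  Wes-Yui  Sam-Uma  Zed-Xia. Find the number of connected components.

Component: {Ivy, Kim}
Component: {Ben, Tao}
Component: {Uma, Hal, Ava, Sam}
Component: {Yui, Xia, Wes, Zed}

4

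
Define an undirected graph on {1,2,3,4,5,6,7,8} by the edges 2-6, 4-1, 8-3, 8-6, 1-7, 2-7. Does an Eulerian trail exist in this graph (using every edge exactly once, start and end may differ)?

Yes

Degrees: 1:2, 2:2, 3:1, 4:1, 5:0, 6:2, 7:2, 8:2
Odd-degree vertices: 3, 4 (2 total).
With 2 odd-degree vertices and all edges in one connected piece, an Eulerian trail exists (from 3 to 4).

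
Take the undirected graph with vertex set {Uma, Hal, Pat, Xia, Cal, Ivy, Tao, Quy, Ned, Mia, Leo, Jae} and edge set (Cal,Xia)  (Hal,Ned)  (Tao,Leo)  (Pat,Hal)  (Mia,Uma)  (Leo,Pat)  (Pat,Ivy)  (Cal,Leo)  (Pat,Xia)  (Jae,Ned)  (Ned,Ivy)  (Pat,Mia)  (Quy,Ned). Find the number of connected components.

Component: {Uma, Hal, Pat, Xia, Cal, Ivy, Tao, Quy, Ned, Mia, Leo, Jae}

1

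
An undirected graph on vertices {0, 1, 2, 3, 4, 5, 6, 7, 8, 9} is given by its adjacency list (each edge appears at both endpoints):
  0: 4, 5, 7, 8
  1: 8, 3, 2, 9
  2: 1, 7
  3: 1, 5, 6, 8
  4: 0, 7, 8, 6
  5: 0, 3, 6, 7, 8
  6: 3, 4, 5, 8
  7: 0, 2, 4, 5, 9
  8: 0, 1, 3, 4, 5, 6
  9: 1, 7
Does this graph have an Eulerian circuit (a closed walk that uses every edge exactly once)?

Degrees: 0:4, 1:4, 2:2, 3:4, 4:4, 5:5, 6:4, 7:5, 8:6, 9:2
5, 7 have odd degree; an Eulerian circuit needs every degree to be even, so none exists.

No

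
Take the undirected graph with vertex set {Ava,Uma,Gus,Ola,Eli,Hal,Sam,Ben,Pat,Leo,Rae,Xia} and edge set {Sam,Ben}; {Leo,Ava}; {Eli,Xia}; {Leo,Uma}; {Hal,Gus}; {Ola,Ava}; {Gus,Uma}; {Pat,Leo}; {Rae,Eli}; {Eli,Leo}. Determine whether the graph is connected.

No

Component: {Sam, Ben}
Component: {Ava, Uma, Gus, Ola, Eli, Hal, Pat, Leo, Rae, Xia}
No edge joins these 2 groups, so the graph is disconnected.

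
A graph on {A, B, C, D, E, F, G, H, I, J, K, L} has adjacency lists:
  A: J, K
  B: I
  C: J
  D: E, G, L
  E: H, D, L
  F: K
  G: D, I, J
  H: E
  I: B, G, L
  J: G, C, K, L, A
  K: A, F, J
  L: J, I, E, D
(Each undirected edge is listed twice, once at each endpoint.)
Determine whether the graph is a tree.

The graph has 12 vertices and 15 edges.
A tree on 12 vertices has exactly 11 edges; this graph has 15, so it contains a cycle and is not a tree.

No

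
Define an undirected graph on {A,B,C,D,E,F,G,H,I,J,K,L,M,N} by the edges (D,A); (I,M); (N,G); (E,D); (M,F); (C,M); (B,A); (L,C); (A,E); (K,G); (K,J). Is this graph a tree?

|V| = 14, |E| = 11.
It is not connected, so it is not a tree.

No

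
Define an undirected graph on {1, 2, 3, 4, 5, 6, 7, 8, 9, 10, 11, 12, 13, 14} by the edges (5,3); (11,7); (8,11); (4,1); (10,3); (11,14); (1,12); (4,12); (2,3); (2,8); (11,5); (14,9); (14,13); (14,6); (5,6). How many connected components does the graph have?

Component: {1, 4, 12}
Component: {2, 3, 5, 6, 7, 8, 9, 10, 11, 13, 14}

2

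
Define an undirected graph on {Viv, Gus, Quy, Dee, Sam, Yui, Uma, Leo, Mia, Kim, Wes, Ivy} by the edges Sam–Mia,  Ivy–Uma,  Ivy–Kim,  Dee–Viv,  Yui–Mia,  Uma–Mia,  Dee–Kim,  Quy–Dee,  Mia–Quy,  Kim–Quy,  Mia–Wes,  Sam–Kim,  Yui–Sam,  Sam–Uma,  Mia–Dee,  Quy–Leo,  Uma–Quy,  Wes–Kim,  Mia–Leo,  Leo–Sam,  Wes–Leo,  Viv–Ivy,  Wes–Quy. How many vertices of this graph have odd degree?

Degrees: Viv:2, Gus:0, Quy:6, Dee:4, Sam:5, Yui:2, Uma:4, Leo:4, Mia:7, Kim:5, Wes:4, Ivy:3
Odd-degree vertices: Sam, Mia, Kim, Ivy.

4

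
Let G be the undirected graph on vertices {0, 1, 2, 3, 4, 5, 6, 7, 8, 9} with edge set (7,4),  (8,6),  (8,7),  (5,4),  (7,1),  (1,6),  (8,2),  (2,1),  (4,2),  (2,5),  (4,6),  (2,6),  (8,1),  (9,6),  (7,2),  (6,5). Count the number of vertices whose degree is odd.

Degrees: 0:0, 1:4, 2:6, 3:0, 4:4, 5:3, 6:6, 7:4, 8:4, 9:1
Odd-degree vertices: 5, 9.

2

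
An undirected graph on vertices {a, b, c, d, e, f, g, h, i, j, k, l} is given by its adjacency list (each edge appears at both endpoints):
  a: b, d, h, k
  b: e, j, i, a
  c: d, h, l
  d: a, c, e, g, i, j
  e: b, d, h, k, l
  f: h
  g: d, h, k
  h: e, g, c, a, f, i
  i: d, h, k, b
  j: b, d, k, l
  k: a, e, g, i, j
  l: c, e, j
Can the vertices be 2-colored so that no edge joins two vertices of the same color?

Yes

Partition the vertices as {b, d, h, k, l} vs {a, c, e, f, g, i, j}. Each listed edge has one endpoint in each part, so the graph is bipartite.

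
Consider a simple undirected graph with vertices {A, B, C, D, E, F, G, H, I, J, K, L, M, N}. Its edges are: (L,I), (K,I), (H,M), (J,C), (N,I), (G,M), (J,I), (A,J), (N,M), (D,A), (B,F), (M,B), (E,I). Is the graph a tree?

The graph has 14 vertices and 13 edges.
Connected and |E| = |V| - 1, which characterizes a tree.

Yes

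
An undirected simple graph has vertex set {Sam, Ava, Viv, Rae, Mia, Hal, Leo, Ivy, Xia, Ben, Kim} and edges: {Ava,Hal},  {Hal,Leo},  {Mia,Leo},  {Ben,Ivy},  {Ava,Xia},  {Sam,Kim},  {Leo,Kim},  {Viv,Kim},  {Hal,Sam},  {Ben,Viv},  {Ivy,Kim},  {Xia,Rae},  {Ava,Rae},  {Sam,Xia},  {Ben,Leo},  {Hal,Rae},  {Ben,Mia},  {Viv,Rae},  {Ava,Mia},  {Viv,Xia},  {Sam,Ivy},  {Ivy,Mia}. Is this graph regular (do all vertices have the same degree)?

Degrees: Sam:4, Ava:4, Viv:4, Rae:4, Mia:4, Hal:4, Leo:4, Ivy:4, Xia:4, Ben:4, Kim:4
Every vertex has degree 4, so the graph is 4-regular.

Yes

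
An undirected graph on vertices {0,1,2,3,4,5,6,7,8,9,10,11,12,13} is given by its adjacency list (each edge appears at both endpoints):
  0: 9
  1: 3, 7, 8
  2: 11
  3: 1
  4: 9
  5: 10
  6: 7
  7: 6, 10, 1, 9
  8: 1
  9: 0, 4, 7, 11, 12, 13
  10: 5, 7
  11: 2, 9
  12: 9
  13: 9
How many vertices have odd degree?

10

Degrees: 0:1, 1:3, 2:1, 3:1, 4:1, 5:1, 6:1, 7:4, 8:1, 9:6, 10:2, 11:2, 12:1, 13:1
Odd-degree vertices: 0, 1, 2, 3, 4, 5, 6, 8, 12, 13.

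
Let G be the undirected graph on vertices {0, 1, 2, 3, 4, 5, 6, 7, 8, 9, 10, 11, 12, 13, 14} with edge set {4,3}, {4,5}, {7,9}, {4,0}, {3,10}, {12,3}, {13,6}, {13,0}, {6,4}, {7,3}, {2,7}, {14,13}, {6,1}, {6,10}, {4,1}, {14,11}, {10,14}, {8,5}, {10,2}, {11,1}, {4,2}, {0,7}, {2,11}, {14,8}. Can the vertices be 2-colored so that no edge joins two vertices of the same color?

No

The cycle 6-1-4-6 has length 3, which is odd, so the graph is not bipartite.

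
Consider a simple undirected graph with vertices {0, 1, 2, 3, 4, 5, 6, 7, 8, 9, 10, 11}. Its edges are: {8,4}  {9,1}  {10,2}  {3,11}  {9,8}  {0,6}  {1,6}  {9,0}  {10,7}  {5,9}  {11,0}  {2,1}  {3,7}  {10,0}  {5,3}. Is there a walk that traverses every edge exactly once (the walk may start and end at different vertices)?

No

Degrees: 0:4, 1:3, 2:2, 3:3, 4:1, 5:2, 6:2, 7:2, 8:2, 9:4, 10:3, 11:2
Odd-degree vertices: 1, 3, 4, 10 (4 total).
With 4 odd-degree vertices (more than two), no single trail can use every edge.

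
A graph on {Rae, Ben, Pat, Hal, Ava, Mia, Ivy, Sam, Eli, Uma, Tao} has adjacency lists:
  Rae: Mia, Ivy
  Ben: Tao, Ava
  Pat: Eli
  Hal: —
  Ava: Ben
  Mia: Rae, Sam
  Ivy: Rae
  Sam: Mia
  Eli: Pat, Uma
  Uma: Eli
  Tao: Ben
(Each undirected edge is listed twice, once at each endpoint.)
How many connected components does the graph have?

4

Component: {Hal}
Component: {Ben, Ava, Tao}
Component: {Pat, Eli, Uma}
Component: {Rae, Mia, Ivy, Sam}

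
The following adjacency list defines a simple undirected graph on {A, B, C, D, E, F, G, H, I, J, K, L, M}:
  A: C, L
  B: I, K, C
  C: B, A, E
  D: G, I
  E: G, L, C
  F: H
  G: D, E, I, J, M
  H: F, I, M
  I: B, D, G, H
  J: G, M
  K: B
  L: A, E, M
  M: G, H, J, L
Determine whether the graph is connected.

A breadth-first search from A visits A, C, L, B, E, M, I, K, G, H, J, D, F — all 13 vertices — so the graph is connected.

Yes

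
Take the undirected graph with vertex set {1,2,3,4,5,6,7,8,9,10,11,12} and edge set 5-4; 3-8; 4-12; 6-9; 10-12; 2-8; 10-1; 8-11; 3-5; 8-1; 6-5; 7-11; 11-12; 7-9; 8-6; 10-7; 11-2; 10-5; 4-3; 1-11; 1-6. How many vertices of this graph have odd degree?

6

Degrees: 1:4, 2:2, 3:3, 4:3, 5:4, 6:4, 7:3, 8:5, 9:2, 10:4, 11:5, 12:3
Odd-degree vertices: 3, 4, 7, 8, 11, 12.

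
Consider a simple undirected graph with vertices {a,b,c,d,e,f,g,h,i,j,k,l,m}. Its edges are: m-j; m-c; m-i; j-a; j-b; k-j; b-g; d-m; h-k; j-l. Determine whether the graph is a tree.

No

|V| = 13, |E| = 10.
It splits into 3 components, so it cannot be a tree.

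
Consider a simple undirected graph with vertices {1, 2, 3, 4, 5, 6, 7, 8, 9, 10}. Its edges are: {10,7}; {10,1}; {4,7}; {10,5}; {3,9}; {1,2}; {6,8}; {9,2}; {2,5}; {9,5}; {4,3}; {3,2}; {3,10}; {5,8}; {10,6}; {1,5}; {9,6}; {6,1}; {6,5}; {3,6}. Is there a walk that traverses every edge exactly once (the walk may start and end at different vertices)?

Yes

Degrees: 1:4, 2:4, 3:5, 4:2, 5:6, 6:6, 7:2, 8:2, 9:4, 10:5
Odd-degree vertices: 3, 10 (2 total).
The non-isolated vertices are connected and exactly 2 have odd degree, so an Eulerian trail exists (from 3 to 10).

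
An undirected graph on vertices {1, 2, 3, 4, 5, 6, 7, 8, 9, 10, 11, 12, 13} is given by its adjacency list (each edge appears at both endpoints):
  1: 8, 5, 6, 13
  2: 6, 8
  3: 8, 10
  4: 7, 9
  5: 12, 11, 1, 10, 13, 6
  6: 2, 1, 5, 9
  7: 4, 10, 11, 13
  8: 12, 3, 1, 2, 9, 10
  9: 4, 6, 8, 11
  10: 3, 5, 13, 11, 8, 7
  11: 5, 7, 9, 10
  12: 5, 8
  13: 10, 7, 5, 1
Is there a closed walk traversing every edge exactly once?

Yes

Degrees: 1:4, 2:2, 3:2, 4:2, 5:6, 6:4, 7:4, 8:6, 9:4, 10:6, 11:4, 12:2, 13:4
All degrees are even and the non-isolated vertices are connected — an Eulerian circuit exists.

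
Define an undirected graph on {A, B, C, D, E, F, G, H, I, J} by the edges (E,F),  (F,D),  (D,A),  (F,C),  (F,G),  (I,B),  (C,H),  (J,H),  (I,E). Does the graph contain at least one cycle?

No

The graph has 10 vertices, 9 edges, and 1 connected component.
A forest on 10 vertices with 1 component has exactly 9 edges, which matches — so no cycle.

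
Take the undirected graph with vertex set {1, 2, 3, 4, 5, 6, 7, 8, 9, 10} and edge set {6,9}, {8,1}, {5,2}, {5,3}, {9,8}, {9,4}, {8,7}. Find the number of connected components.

3

Component: {10}
Component: {2, 3, 5}
Component: {1, 4, 6, 7, 8, 9}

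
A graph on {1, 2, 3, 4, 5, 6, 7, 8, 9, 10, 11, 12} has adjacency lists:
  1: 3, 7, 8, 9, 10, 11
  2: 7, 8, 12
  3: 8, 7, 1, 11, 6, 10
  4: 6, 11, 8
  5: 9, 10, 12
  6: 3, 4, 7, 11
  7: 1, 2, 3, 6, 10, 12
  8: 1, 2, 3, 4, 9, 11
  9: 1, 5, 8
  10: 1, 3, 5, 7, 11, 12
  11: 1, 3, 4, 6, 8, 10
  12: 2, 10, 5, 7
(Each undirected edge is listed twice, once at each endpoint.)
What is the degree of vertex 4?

Neighbors of 4: 6, 8, 11.

3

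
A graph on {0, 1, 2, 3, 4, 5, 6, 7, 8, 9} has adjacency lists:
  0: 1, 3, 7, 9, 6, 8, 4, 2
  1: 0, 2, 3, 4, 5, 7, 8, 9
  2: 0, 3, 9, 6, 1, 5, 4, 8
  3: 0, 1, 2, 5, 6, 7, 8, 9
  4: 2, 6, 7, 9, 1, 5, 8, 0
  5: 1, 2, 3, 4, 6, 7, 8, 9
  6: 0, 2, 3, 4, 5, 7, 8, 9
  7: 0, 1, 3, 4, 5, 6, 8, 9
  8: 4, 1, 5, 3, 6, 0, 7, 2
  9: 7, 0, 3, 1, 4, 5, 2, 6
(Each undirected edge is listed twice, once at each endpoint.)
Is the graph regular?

Yes

Degrees: 0:8, 1:8, 2:8, 3:8, 4:8, 5:8, 6:8, 7:8, 8:8, 9:8
Every vertex has degree 8, so the graph is 8-regular.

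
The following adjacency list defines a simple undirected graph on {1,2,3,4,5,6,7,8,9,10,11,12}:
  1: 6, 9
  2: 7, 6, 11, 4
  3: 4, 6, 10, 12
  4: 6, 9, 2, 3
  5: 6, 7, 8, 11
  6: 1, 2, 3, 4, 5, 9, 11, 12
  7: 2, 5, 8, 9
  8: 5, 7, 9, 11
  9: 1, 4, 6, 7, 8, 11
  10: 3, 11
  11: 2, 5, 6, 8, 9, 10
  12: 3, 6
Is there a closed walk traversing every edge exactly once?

Degrees: 1:2, 2:4, 3:4, 4:4, 5:4, 6:8, 7:4, 8:4, 9:6, 10:2, 11:6, 12:2
All degrees are even and the non-isolated vertices are connected — an Eulerian circuit exists.

Yes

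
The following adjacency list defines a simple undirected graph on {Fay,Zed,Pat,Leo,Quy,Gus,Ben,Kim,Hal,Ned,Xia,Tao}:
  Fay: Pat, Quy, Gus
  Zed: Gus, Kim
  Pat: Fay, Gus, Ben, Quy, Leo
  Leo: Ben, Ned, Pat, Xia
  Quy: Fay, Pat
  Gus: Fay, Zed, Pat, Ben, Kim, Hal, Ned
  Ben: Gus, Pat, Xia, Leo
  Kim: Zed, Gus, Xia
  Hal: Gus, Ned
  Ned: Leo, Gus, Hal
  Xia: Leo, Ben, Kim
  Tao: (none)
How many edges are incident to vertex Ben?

4

Neighbors of Ben: Pat, Leo, Gus, Xia.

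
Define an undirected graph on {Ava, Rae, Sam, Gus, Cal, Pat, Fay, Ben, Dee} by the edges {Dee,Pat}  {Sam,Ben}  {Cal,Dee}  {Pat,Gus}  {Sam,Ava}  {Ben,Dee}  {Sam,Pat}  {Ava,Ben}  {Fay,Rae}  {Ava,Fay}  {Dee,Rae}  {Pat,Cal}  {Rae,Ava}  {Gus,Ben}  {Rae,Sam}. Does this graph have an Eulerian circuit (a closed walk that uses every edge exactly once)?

Degrees: Ava:4, Rae:4, Sam:4, Gus:2, Cal:2, Pat:4, Fay:2, Ben:4, Dee:4
All degrees are even and the non-isolated vertices are connected — an Eulerian circuit exists.

Yes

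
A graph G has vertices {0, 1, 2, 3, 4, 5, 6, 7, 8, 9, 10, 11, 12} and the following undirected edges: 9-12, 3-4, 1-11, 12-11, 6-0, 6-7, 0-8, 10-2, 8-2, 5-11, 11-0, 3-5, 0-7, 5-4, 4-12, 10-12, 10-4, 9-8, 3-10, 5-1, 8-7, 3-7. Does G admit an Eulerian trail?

Yes

Degrees: 0:4, 1:2, 2:2, 3:4, 4:4, 5:4, 6:2, 7:4, 8:4, 9:2, 10:4, 11:4, 12:4
Odd-degree vertices: none (0 total).
With 0 odd-degree vertices and all edges in one connected piece, an Eulerian trail exists.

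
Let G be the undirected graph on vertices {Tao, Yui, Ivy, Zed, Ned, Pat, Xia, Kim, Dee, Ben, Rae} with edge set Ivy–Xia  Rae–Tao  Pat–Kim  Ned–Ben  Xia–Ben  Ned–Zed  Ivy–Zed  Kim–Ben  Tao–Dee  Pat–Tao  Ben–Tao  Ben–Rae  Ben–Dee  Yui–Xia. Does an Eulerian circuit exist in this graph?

No

Degrees: Tao:4, Yui:1, Ivy:2, Zed:2, Ned:2, Pat:2, Xia:3, Kim:2, Dee:2, Ben:6, Rae:2
Yui, Xia have odd degree; an Eulerian circuit needs every degree to be even, so none exists.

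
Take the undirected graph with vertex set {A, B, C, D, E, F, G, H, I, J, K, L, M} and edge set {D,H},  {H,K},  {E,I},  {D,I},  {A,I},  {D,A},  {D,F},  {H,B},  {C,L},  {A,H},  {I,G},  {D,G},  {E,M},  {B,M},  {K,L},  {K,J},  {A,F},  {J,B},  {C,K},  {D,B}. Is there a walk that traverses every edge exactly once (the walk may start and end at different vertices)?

Degrees: A:4, B:4, C:2, D:6, E:2, F:2, G:2, H:4, I:4, J:2, K:4, L:2, M:2
Odd-degree vertices: none (0 total).
With 0 odd-degree vertices and all edges in one connected piece, an Eulerian trail exists.

Yes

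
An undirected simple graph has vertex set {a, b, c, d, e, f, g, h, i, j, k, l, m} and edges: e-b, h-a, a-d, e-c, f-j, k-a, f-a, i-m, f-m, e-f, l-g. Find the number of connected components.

Component: {g, l}
Component: {a, b, c, d, e, f, h, i, j, k, m}

2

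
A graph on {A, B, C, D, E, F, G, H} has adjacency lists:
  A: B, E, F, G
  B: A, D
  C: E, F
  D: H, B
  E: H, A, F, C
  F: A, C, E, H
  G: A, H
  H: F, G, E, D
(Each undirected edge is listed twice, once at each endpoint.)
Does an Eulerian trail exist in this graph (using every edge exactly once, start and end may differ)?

Yes

Degrees: A:4, B:2, C:2, D:2, E:4, F:4, G:2, H:4
Odd-degree vertices: none (0 total).
The non-isolated vertices are connected and exactly 0 have odd degree, so an Eulerian trail exists.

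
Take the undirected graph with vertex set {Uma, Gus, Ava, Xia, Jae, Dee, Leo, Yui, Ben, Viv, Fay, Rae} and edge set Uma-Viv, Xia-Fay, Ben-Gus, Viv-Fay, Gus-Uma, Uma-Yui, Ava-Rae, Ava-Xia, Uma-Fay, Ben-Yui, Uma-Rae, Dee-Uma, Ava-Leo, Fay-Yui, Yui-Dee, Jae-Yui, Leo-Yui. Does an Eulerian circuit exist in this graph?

Degrees: Uma:6, Gus:2, Ava:3, Xia:2, Jae:1, Dee:2, Leo:2, Yui:6, Ben:2, Viv:2, Fay:4, Rae:2
Ava, Jae have odd degree; an Eulerian circuit needs every degree to be even, so none exists.

No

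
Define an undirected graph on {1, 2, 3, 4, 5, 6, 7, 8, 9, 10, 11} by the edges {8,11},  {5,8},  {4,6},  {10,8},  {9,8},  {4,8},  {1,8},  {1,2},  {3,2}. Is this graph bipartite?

Yes

Partition the vertices as {2, 6, 7, 8} vs {1, 3, 4, 5, 9, 10, 11}. Each listed edge has one endpoint in each part, so the graph is bipartite.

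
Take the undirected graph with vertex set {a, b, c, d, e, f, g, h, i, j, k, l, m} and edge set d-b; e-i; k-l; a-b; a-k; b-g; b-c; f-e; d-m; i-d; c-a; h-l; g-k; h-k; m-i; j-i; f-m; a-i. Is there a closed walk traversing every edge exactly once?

Degrees: a:4, b:4, c:2, d:3, e:2, f:2, g:2, h:2, i:5, j:1, k:4, l:2, m:3
Vertices with odd degree: d, i, j, m. An Eulerian circuit requires all degrees even.

No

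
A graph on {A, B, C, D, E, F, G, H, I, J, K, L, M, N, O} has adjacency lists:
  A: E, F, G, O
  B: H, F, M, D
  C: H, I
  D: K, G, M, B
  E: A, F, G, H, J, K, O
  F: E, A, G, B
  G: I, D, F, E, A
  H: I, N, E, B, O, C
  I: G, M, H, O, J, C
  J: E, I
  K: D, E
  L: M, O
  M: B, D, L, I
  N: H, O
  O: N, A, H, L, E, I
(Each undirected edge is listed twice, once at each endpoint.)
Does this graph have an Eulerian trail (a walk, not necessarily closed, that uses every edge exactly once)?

Yes

Degrees: A:4, B:4, C:2, D:4, E:7, F:4, G:5, H:6, I:6, J:2, K:2, L:2, M:4, N:2, O:6
Odd-degree vertices: E, G (2 total).
The non-isolated vertices are connected and exactly 2 have odd degree, so an Eulerian trail exists (from E to G).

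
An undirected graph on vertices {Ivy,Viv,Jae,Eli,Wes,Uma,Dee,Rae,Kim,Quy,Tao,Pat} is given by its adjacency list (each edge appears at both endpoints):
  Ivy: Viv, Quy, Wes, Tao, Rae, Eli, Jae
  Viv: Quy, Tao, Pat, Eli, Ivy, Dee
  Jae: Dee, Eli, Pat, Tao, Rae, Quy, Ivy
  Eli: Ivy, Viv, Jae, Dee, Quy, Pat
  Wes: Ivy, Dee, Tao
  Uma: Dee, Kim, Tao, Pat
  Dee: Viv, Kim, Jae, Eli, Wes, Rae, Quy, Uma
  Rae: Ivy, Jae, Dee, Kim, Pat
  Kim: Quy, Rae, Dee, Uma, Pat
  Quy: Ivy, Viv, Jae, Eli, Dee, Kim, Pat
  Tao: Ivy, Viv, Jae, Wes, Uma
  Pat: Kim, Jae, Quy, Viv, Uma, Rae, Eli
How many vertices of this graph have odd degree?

8

Degrees: Ivy:7, Viv:6, Jae:7, Eli:6, Wes:3, Uma:4, Dee:8, Rae:5, Kim:5, Quy:7, Tao:5, Pat:7
Odd-degree vertices: Ivy, Jae, Wes, Rae, Kim, Quy, Tao, Pat.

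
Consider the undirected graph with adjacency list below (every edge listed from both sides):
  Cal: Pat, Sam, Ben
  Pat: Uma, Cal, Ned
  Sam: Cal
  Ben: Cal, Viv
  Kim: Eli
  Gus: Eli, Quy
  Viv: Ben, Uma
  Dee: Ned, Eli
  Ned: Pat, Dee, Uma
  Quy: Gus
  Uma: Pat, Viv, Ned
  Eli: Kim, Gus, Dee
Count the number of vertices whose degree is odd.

8

Degrees: Cal:3, Pat:3, Sam:1, Ben:2, Kim:1, Gus:2, Viv:2, Dee:2, Ned:3, Quy:1, Uma:3, Eli:3
Odd-degree vertices: Cal, Pat, Sam, Kim, Ned, Quy, Uma, Eli.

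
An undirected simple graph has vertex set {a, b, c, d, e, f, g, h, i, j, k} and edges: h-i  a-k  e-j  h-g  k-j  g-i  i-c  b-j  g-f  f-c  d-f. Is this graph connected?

Component: {a, b, e, j, k}
Component: {c, d, f, g, h, i}
There are 2 separate components, so the graph is not connected.

No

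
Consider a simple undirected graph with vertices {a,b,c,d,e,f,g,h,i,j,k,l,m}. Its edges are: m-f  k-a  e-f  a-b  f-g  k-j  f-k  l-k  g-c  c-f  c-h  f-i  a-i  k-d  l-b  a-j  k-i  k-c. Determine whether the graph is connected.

Yes

A breadth-first search from a visits a, k, b, j, i, f, l, d, c, g, e, m, h — all 13 vertices — so the graph is connected.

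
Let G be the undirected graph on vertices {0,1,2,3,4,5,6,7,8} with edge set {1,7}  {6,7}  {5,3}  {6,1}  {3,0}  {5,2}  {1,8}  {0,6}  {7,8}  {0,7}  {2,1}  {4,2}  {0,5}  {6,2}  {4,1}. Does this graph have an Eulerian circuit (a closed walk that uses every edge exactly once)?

No

Degrees: 0:4, 1:5, 2:4, 3:2, 4:2, 5:3, 6:4, 7:4, 8:2
1, 5 have odd degree; an Eulerian circuit needs every degree to be even, so none exists.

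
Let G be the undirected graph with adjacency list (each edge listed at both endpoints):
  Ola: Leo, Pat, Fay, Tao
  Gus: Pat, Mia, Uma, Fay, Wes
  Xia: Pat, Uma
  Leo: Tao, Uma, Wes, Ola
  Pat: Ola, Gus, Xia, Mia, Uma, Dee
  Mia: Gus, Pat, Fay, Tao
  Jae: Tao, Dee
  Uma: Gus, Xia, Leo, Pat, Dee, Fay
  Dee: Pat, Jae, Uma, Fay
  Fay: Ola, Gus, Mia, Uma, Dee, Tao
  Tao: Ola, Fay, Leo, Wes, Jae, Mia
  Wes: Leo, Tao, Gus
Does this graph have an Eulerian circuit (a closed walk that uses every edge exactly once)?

No

Degrees: Ola:4, Gus:5, Xia:2, Leo:4, Pat:6, Mia:4, Jae:2, Uma:6, Dee:4, Fay:6, Tao:6, Wes:3
Vertices with odd degree: Gus, Wes. An Eulerian circuit requires all degrees even.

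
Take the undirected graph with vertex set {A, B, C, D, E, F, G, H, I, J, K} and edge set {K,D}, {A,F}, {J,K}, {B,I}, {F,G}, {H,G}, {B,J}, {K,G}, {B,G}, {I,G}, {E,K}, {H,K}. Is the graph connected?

Component: {C}
Component: {A, B, D, E, F, G, H, I, J, K}
There are 2 separate components, so the graph is not connected.

No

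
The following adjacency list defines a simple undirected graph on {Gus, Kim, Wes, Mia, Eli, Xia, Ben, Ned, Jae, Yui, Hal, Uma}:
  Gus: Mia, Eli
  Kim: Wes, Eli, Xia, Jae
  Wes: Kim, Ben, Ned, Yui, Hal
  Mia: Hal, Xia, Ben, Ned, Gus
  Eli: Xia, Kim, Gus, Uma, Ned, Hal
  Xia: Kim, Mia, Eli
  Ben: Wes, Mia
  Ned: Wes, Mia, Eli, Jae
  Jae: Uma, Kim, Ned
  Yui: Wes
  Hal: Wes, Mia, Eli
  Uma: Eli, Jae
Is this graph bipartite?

No

The cycle Eli-Xia-Kim-Eli has length 3, which is odd, so the graph is not bipartite.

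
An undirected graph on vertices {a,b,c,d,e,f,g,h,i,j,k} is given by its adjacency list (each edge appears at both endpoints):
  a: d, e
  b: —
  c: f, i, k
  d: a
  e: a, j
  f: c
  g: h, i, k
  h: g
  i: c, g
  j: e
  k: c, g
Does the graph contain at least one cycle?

|V| = 11, |E| = 9, number of components = 3.
One cycle is c-k-g-i-c.

Yes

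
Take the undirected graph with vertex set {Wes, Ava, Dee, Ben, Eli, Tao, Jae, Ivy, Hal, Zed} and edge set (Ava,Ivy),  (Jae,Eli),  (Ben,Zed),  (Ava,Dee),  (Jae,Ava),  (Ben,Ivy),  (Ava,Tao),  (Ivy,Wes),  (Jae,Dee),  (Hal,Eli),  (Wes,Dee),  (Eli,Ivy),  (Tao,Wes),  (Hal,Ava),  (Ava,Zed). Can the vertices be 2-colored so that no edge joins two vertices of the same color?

No

The cycle Jae-Dee-Ava-Jae has length 3, which is odd, so the graph is not bipartite.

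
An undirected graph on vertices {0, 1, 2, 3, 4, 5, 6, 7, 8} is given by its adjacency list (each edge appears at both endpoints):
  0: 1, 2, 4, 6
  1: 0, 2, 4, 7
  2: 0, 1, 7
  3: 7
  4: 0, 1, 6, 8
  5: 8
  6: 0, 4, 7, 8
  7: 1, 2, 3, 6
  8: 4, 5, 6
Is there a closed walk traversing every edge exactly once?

No

Degrees: 0:4, 1:4, 2:3, 3:1, 4:4, 5:1, 6:4, 7:4, 8:3
Vertices with odd degree: 2, 3, 5, 8. An Eulerian circuit requires all degrees even.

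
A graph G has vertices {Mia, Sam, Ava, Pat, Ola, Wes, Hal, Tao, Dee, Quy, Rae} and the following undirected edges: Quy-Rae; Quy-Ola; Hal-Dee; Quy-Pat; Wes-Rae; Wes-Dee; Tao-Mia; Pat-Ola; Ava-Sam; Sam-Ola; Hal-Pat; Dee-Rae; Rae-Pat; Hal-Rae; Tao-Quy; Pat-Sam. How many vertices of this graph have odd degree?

Degrees: Mia:1, Sam:3, Ava:1, Pat:5, Ola:3, Wes:2, Hal:3, Tao:2, Dee:3, Quy:4, Rae:5
Odd-degree vertices: Mia, Sam, Ava, Pat, Ola, Hal, Dee, Rae.

8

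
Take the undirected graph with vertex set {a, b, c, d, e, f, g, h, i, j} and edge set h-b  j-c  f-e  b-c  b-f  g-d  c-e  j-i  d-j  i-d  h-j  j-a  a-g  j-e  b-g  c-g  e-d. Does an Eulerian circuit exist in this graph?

Yes

Degrees: a:2, b:4, c:4, d:4, e:4, f:2, g:4, h:2, i:2, j:6
Every vertex has even degree and the edges form a single connected piece, so an Eulerian circuit exists.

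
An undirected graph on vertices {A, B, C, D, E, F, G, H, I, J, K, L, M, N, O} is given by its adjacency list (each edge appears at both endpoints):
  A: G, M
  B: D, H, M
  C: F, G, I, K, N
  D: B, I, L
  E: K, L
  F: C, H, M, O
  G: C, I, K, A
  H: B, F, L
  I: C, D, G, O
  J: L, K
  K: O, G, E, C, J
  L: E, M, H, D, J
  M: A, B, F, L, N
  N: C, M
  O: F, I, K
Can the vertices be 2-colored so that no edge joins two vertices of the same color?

The cycle C-G-K-C has length 3, which is odd, so the graph is not bipartite.

No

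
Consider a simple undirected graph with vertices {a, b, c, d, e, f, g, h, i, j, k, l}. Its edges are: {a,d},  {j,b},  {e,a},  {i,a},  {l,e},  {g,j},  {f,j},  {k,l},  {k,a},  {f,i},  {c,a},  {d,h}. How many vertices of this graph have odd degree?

Degrees: a:5, b:1, c:1, d:2, e:2, f:2, g:1, h:1, i:2, j:3, k:2, l:2
Odd-degree vertices: a, b, c, g, h, j.

6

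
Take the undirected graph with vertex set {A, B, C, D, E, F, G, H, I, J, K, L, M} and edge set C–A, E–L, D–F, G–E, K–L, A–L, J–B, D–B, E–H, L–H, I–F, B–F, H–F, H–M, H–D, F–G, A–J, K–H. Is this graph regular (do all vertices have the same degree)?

No

Degrees: A:3, B:3, C:1, D:3, E:3, F:5, G:2, H:6, I:1, J:2, K:2, L:4, M:1
Vertex C has degree 1 while H has degree 6, so the graph is not regular.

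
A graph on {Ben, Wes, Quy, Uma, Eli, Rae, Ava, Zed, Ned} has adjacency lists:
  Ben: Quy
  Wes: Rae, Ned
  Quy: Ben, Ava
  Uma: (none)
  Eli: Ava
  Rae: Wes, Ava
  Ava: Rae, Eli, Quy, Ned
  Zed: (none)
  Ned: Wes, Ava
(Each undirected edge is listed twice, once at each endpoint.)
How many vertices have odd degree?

2

Degrees: Ben:1, Wes:2, Quy:2, Uma:0, Eli:1, Rae:2, Ava:4, Zed:0, Ned:2
Odd-degree vertices: Ben, Eli.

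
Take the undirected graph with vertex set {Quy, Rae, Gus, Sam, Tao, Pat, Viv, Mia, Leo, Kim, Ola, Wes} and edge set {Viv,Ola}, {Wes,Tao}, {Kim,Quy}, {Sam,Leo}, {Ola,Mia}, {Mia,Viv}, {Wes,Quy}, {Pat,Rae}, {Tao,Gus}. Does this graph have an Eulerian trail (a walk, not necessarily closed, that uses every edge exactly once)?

No

Degrees: Quy:2, Rae:1, Gus:1, Sam:1, Tao:2, Pat:1, Viv:2, Mia:2, Leo:1, Kim:1, Ola:2, Wes:2
Odd-degree vertices: Rae, Gus, Sam, Pat, Leo, Kim (6 total).
An Eulerian trail requires 0 or 2 odd-degree vertices; here there are 6.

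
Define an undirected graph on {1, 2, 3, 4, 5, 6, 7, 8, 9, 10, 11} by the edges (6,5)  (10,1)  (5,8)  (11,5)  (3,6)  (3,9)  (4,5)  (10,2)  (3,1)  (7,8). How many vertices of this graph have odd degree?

Degrees: 1:2, 2:1, 3:3, 4:1, 5:4, 6:2, 7:1, 8:2, 9:1, 10:2, 11:1
Odd-degree vertices: 2, 3, 4, 7, 9, 11.

6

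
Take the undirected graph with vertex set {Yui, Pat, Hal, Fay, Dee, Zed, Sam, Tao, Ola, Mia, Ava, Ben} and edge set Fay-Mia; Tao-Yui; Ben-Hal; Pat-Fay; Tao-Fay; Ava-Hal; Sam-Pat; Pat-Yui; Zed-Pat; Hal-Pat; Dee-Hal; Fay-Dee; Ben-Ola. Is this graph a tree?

The graph has 12 vertices and 13 edges.
A tree on 12 vertices has exactly 11 edges; this graph has 13, so it contains a cycle and is not a tree.

No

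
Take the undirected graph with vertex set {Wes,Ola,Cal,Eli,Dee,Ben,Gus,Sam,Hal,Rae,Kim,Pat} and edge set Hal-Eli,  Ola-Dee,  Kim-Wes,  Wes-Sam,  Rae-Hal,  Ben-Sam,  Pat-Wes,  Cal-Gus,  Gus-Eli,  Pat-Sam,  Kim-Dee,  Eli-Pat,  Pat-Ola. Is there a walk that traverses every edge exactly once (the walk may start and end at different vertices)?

No

Degrees: Wes:3, Ola:2, Cal:1, Eli:3, Dee:2, Ben:1, Gus:2, Sam:3, Hal:2, Rae:1, Kim:2, Pat:4
Odd-degree vertices: Wes, Cal, Eli, Ben, Sam, Rae (6 total).
With 6 odd-degree vertices (more than two), no single trail can use every edge.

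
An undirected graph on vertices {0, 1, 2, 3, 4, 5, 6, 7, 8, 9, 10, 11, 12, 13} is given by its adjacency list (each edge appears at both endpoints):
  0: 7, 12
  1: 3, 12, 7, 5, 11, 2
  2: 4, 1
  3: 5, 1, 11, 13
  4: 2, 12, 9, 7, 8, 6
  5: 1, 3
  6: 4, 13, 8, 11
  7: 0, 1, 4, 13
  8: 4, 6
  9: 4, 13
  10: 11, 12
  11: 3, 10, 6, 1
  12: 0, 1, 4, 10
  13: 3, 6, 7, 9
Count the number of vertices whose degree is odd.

Degrees: 0:2, 1:6, 2:2, 3:4, 4:6, 5:2, 6:4, 7:4, 8:2, 9:2, 10:2, 11:4, 12:4, 13:4
Odd-degree vertices: none.

0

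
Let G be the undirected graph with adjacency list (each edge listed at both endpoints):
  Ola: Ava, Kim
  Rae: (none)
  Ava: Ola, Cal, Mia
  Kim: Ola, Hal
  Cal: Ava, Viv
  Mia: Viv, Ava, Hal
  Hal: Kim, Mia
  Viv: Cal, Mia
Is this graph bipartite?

The cycle Mia-Hal-Kim-Ola-Ava-Mia has length 5, which is odd, so the graph is not bipartite.

No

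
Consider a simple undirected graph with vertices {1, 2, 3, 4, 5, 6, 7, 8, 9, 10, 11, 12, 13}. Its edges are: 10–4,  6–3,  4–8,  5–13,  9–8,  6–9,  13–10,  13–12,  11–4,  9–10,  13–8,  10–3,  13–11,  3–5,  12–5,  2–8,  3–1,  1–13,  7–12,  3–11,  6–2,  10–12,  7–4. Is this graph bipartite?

No

10-12-13-10 is an odd cycle (length 3), and a bipartite graph can contain only even cycles.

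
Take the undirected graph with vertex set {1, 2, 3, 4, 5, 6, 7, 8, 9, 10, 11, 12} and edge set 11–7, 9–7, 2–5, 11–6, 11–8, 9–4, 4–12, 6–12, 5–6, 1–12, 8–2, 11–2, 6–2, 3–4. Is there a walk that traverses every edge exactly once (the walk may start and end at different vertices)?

No

Degrees: 1:1, 2:4, 3:1, 4:3, 5:2, 6:4, 7:2, 8:2, 9:2, 10:0, 11:4, 12:3
Odd-degree vertices: 1, 3, 4, 12 (4 total).
An Eulerian trail requires 0 or 2 odd-degree vertices; here there are 4.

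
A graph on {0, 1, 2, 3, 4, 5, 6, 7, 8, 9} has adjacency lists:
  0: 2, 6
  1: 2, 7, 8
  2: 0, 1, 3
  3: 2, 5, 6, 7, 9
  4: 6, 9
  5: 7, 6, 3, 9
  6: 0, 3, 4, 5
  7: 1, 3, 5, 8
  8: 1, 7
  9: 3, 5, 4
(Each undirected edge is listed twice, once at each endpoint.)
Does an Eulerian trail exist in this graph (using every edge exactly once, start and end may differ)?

No

Degrees: 0:2, 1:3, 2:3, 3:5, 4:2, 5:4, 6:4, 7:4, 8:2, 9:3
Odd-degree vertices: 1, 2, 3, 9 (4 total).
With 4 odd-degree vertices (more than two), no single trail can use every edge.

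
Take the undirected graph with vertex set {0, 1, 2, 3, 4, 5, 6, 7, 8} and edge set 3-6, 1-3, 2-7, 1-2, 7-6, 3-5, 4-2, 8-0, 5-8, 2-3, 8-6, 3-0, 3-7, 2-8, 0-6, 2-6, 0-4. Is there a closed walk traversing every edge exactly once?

Degrees: 0:4, 1:2, 2:6, 3:6, 4:2, 5:2, 6:5, 7:3, 8:4
6, 7 have odd degree; an Eulerian circuit needs every degree to be even, so none exists.

No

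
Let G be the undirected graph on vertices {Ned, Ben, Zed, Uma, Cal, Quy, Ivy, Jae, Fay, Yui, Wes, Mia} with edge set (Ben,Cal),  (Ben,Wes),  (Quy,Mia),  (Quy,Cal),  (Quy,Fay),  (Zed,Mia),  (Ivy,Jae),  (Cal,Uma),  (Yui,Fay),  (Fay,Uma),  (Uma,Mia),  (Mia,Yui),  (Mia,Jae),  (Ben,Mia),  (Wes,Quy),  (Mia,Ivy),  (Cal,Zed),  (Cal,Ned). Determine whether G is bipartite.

Ivy-Jae-Mia-Ivy is an odd cycle (length 3), and a bipartite graph can contain only even cycles.

No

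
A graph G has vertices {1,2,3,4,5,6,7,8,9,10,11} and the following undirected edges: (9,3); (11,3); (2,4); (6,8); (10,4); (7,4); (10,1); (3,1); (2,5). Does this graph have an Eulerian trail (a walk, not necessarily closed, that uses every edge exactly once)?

Degrees: 1:2, 2:2, 3:3, 4:3, 5:1, 6:1, 7:1, 8:1, 9:1, 10:2, 11:1
Odd-degree vertices: 3, 4, 5, 6, 7, 8, 9, 11 (8 total).
With 8 odd-degree vertices (more than two), no single trail can use every edge.

No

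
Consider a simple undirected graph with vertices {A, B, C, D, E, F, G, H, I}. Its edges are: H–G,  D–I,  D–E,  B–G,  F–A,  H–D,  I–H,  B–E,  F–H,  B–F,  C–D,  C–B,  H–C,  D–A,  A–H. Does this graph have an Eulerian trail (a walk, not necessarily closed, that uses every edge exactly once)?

Degrees: A:3, B:4, C:3, D:5, E:2, F:3, G:2, H:6, I:2
Odd-degree vertices: A, C, D, F (4 total).
An Eulerian trail requires 0 or 2 odd-degree vertices; here there are 4.

No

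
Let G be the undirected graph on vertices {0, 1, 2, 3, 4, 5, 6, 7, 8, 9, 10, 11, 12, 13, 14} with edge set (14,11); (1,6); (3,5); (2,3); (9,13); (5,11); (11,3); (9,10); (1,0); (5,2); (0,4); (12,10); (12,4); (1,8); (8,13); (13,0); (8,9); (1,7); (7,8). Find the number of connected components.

2

Component: {2, 3, 5, 11, 14}
Component: {0, 1, 4, 6, 7, 8, 9, 10, 12, 13}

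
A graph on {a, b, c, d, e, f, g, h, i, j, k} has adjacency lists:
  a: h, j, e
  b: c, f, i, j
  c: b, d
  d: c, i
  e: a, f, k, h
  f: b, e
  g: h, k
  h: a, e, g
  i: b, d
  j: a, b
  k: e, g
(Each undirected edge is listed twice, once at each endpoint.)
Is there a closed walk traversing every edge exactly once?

No

Degrees: a:3, b:4, c:2, d:2, e:4, f:2, g:2, h:3, i:2, j:2, k:2
Vertices with odd degree: a, h. An Eulerian circuit requires all degrees even.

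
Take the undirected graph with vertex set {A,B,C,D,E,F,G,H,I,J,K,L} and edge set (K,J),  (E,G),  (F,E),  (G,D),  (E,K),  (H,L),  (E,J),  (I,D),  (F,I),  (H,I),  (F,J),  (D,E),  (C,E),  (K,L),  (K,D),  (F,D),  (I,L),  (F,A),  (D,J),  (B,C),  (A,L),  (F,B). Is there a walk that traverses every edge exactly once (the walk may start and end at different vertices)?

Degrees: A:2, B:2, C:2, D:6, E:6, F:6, G:2, H:2, I:4, J:4, K:4, L:4
Odd-degree vertices: none (0 total).
With 0 odd-degree vertices and all edges in one connected piece, an Eulerian trail exists.

Yes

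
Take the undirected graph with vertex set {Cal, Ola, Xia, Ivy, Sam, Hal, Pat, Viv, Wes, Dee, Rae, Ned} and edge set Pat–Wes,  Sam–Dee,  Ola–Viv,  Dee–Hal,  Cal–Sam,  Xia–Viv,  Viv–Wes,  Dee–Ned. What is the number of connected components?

4

Component: {Ivy}
Component: {Rae}
Component: {Cal, Sam, Hal, Dee, Ned}
Component: {Ola, Xia, Pat, Viv, Wes}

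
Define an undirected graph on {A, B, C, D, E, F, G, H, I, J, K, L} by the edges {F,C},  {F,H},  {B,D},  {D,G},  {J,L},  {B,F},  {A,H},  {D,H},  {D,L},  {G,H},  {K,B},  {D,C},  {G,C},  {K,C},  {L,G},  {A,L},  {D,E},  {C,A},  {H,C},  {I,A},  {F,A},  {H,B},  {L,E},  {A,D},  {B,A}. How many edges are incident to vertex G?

Neighbors of G: C, D, H, L.

4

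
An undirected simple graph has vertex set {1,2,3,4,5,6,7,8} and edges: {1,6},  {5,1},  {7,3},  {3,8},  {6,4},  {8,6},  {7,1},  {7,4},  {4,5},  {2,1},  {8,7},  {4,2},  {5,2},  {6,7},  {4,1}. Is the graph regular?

Degrees: 1:5, 2:3, 3:2, 4:5, 5:3, 6:4, 7:5, 8:3
Degrees are not all equal (e.g. deg(3)=2 but deg(1)=5); not regular.

No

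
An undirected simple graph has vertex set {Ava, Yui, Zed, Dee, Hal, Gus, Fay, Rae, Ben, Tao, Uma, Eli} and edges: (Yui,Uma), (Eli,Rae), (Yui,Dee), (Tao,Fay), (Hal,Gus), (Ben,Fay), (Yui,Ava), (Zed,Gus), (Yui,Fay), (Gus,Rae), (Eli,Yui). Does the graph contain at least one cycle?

No

The graph has 12 vertices, 11 edges, and 1 connected component.
A forest on 12 vertices with 1 component has exactly 11 edges, which matches — so no cycle.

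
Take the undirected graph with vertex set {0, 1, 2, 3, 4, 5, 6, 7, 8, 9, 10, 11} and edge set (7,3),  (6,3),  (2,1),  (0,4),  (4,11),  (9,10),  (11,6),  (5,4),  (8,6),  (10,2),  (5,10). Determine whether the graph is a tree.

Yes

The graph has 12 vertices and 11 edges.
It is connected with exactly 11 edges, hence acyclic — it is a tree.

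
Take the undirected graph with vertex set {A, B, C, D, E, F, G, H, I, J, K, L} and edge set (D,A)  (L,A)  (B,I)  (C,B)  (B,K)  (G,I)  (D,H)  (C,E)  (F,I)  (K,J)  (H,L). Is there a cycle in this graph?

Yes

|V| = 12, |E| = 11, number of components = 2.
Since 11 > 12 - 2, a cycle must exist; for instance A-D-H-L-A.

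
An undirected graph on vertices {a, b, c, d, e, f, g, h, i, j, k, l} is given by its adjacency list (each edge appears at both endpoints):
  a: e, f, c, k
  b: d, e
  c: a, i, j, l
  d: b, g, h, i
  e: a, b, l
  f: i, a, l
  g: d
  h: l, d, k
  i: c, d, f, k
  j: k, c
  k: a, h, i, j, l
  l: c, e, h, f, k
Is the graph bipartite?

The cycle k-h-l-k has length 3, which is odd, so the graph is not bipartite.

No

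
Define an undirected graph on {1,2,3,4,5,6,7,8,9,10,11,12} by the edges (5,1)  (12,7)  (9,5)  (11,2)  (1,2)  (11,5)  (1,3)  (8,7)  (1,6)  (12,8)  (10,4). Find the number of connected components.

Component: {4, 10}
Component: {7, 8, 12}
Component: {1, 2, 3, 5, 6, 9, 11}

3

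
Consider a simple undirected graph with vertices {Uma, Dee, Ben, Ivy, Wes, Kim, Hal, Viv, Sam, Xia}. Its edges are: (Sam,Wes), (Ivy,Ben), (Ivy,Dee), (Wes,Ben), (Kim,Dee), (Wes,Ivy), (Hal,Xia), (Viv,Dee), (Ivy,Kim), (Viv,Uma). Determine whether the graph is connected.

No

Component: {Hal, Xia}
Component: {Uma, Dee, Ben, Ivy, Wes, Kim, Viv, Sam}
No edge joins these 2 groups, so the graph is disconnected.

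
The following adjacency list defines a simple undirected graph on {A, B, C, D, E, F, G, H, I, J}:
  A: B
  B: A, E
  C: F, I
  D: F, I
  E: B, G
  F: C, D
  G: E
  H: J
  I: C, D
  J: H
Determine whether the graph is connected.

No

Component: {H, J}
Component: {A, B, E, G}
Component: {C, D, F, I}
There are 3 separate components, so the graph is not connected.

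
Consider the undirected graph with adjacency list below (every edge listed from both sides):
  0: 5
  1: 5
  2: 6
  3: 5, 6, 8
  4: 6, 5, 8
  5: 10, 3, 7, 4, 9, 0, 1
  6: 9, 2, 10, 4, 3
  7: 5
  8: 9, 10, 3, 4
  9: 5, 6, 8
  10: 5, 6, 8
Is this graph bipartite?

Yes

Partition the vertices as {5, 6, 8} vs {0, 1, 2, 3, 4, 7, 9, 10}. Each listed edge has one endpoint in each part, so the graph is bipartite.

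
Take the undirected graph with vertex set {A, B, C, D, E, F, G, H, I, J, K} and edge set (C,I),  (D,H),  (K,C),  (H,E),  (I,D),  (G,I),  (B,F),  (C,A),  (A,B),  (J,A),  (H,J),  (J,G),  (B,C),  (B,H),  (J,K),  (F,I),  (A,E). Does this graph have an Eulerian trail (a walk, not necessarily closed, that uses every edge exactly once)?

Degrees: A:4, B:4, C:4, D:2, E:2, F:2, G:2, H:4, I:4, J:4, K:2
Odd-degree vertices: none (0 total).
With 0 odd-degree vertices and all edges in one connected piece, an Eulerian trail exists.

Yes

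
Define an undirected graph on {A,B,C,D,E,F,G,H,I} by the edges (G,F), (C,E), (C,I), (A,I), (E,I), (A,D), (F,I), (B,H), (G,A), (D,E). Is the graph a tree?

|V| = 9, |E| = 10.
It splits into 2 components, so it cannot be a tree.

No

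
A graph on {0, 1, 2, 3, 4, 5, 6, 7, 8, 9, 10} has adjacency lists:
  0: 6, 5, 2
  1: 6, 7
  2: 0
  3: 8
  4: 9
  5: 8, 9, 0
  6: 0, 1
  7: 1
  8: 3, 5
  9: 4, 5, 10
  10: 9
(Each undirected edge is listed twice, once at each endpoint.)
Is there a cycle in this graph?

|V| = 11, |E| = 10, number of components = 1.
A forest on 11 vertices with 1 component has exactly 10 edges, which matches — so no cycle.

No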